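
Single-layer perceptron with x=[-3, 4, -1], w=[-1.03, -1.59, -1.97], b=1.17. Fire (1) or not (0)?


z = (-3)·(-1.03) + (4)·(-1.59) + (-1)·(-1.97) + 1.17
  = -0.13
step(z) = 0 (z<0)

0


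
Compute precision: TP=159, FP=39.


Precision = TP/(TP+FP)
= 159/(159+39)
= 159/198 = 80.3%

80.3%


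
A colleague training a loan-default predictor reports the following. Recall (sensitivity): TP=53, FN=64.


Recall = TP/(TP+FN)
= 53/(53+64)
= 53/117 = 45.3%

45.3%


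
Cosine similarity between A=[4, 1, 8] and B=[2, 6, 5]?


A·B = 4·2 + 1·6 + 8·5 = 54
‖A‖ = √81 = 9, ‖B‖ = √65 = 8.0623
cos = 54/(√81·√65) = 54/√5265 = 0.7442

0.7442


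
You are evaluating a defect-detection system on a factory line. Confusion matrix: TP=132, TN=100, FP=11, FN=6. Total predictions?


Total = TP + TN + FP + FN
= 132 + 100 + 11 + 6
= 249
(Predicted positive: 143, predicted negative: 106)

249


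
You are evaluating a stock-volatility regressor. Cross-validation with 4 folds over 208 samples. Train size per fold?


Fold size = 208/4 = 52
Training per fold = 208 - 52 = 156

156


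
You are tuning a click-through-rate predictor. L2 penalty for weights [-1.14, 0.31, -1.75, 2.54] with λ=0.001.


‖w‖₂² = (-1.14)² + (0.31)² + (-1.75)² + (2.54)²
     = 1.2996 + 0.0961 + 3.0625 + 6.4516
     = 10.9098
λ·‖w‖₂² = 0.001·10.9098 = 0.01091

0.01091


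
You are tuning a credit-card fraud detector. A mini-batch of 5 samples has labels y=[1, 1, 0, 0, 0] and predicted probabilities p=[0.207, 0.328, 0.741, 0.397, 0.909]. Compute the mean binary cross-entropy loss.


L[0] = -ln(0.207) = 1.575
L[1] = -ln(0.328) = 1.1147
L[2] = -ln(1-0.741) = -ln(0.259) = 1.3509
L[3] = -ln(1-0.397) = -ln(0.603) = 0.5058
L[4] = -ln(1-0.909) = -ln(0.091) = 2.3969
mean = (1.575 + 1.1147 + 1.3509 + 0.5058 + 2.3969)/5 = 1.3887

1.3887


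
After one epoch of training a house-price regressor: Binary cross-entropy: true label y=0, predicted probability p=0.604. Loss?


BCE = -[y·ln(p) + (1-y)·ln(1-p)]
= -0 - 1·ln(1-0.604)
= -ln(0.396) = 0.9263

0.9263


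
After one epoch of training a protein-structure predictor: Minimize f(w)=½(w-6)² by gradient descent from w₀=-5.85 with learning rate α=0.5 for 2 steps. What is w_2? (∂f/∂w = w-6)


step 1: grad = -5.85-6 = -11.85; w = -5.85 - 0.5·(-11.85) = 0.075
step 2: grad = 0.075-6 = -5.925; w = 0.075 - 0.5·(-5.925) = 3.0375

3.0375


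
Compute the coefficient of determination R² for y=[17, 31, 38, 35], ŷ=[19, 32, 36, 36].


ȳ = 30.25
SS_res = Σ(y-ŷ)² = 10
SS_tot = Σ(y-ȳ)² = 258.75
R² = 1 - SS_res/SS_tot = 1 - 0.0386 = 0.9614

0.9614


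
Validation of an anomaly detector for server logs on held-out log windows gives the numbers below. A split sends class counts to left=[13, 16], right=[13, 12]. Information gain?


Parent = [26, 28], H_parent = 0.999
H_left = 0.9923 (n=29), H_right = 0.9988 (n=25)
H_children = (29/54)·0.9923 + (25/54)·0.9988 = 0.9953
IG = 0.999 - 0.9953 = 0.0037

0.0037


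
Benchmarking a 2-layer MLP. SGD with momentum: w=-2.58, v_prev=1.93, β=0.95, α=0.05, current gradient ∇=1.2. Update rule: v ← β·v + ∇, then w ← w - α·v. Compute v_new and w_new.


v_new = 0.95·1.93 + 1.2 = 1.8335 + 1.2 = 3.0335
w_new = -2.58 - 0.05·3.0335 = -2.58 - 0.151675 = -2.731675

v_new=3.0335, w_new=-2.731675


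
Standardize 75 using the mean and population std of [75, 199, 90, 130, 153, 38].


μ = 114.1667, σ = 53.0327
z = (75 - 114.1667)/53.0327 = -0.7385

-0.7385


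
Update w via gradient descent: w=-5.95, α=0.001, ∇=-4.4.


w_new = w - α·∇
= -5.95 - 0.001·-4.4
= -5.95 + 0.0044
= -5.9456

-5.9456


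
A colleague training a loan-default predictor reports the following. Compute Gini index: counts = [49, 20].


Probabilities: [49/69, 20/69] ≈ [0.7101, 0.2899]
Σpᵢ² = (2401 + 400)/69² = 2801/4761
Gini = 1 - Σpᵢ² = 1 - 2801/4761 = 0.4117

0.4117


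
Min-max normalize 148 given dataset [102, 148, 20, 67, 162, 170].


min=20, max=170
(148-20)/(170-20) = 128/150 = 0.8533

0.8533


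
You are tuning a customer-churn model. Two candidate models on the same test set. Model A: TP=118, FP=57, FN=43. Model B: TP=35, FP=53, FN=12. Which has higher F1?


Model A: P=118/175=0.6743, R=118/161=0.7329, F1=2PR/(P+R)=2TP/(2TP+FP+FN)=236/336=0.7024
Model B: P=35/88=0.3977, R=35/47=0.7447, F1=2PR/(P+R)=2TP/(2TP+FP+FN)=70/135=0.5185
0.7024 > 0.5185 → Model A

Model A


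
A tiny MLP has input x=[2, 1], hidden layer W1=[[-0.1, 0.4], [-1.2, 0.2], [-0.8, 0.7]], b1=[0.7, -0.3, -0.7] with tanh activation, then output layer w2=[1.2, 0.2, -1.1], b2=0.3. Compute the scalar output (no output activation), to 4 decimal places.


z1[0] = (-0.1)·(2) + (0.4)·(1) + 0.7 = 0.9
z1[1] = (-1.2)·(2) + (0.2)·(1) - 0.3 = -2.5
z1[2] = (-0.8)·(2) + (0.7)·(1) - 0.7 = -1.6
h = tanh(z1) = [0.7163, -0.9866, -0.9217]
output = (1.2)·(0.7163) + (0.2)·(-0.9866) + (-1.1)·(-0.9217) + 0.3 = 1.9761

1.9761


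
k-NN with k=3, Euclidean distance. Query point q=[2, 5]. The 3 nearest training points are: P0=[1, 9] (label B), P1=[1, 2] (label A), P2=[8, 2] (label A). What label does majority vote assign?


d(q,P0) = 4.1231  (label B)
d(q,P1) = 3.1623  (label A)
d(q,P2) = 6.7082  (label A)
Votes: A=2, B=1
Majority → A

A


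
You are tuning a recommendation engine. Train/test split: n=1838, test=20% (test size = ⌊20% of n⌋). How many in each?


Test = ⌊1838·20/100⌋ = 367
Train = 1838 - 367 = 1471

Train: 1471, Test: 367


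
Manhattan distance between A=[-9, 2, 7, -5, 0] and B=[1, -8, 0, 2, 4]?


d = |-9-1| + |2+ 8| + |7-0| + |-5-2| + |0-4|
  = 10 + 10 + 7 + 7 + 4
  = 38

38


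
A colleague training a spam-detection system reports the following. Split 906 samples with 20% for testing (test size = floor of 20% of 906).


Test = ⌊906·20/100⌋ = 181
Train = 906 - 181 = 725

Train: 725, Test: 181


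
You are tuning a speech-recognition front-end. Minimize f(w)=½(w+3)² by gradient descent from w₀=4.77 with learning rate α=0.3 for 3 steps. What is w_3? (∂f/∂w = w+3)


step 1: grad = 4.77+3 = 7.77; w = 4.77 - 0.3·(7.77) = 2.439
step 2: grad = 2.439+3 = 5.439; w = 2.439 - 0.3·(5.439) = 0.8073
step 3: grad = 0.8073+3 = 3.8073; w = 0.8073 - 0.3·(3.8073) = -0.33489

-0.33489


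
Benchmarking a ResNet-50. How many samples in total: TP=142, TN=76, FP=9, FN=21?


Total = TP + TN + FP + FN
= 142 + 76 + 9 + 21
= 248
(Predicted positive: 151, predicted negative: 97)

248


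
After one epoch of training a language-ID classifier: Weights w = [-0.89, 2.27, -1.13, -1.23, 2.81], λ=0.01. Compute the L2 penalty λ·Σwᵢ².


‖w‖₂² = (-0.89)² + (2.27)² + (-1.13)² + (-1.23)² + (2.81)²
     = 0.7921 + 5.1529 + 1.2769 + 1.5129 + 7.8961
     = 16.6309
λ·‖w‖₂² = 0.01·16.6309 = 0.166309

0.166309


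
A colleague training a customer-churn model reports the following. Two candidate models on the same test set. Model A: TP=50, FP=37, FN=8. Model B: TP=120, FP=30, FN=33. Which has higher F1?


Model A: P=50/87=0.5747, R=50/58=0.8621, F1=2PR/(P+R)=2TP/(2TP+FP+FN)=100/145=0.6897
Model B: P=120/150=0.8, R=120/153=0.7843, F1=2PR/(P+R)=2TP/(2TP+FP+FN)=240/303=0.7921
0.6897 < 0.7921 → Model B

Model B


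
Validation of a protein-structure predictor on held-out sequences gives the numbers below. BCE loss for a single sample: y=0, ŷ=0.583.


BCE = -[y·ln(p) + (1-y)·ln(1-p)]
= -0 - 1·ln(1-0.583)
= -ln(0.417) = 0.8747

0.8747


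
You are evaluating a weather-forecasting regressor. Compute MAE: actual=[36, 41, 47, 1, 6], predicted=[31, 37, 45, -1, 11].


Absolute errors: |36-31|=5, |41-37|=4, |47-45|=2, |1+ 1|=2, |6-11|=5
Sum = 18
MAE = 18/5 = 18/5

18/5


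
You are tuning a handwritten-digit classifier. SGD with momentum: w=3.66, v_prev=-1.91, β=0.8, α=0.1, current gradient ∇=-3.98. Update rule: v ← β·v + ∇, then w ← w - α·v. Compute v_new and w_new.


v_new = 0.8·-1.91 - 3.98 = -1.528 - 3.98 = -5.508
w_new = 3.66 - 0.1·-5.508 = 3.66 + 0.5508 = 4.2108

v_new=-5.508, w_new=4.2108


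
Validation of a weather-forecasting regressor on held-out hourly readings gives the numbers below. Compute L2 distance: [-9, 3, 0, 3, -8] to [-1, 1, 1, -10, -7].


d = √((-9+ 1)² + (3-1)² + (0-1)² + (3+ 10)² + (-8+ 7)²)
  = √(64 + 4 + 1 + 169 + 1)
  = √239 = 15.4596

15.4596


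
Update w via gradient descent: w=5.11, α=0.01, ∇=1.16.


w_new = w - α·∇
= 5.11 - 0.01·1.16
= 5.11 - 0.0116
= 5.0984

5.0984


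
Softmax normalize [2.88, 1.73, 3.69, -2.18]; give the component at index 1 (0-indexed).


Exponentials: e^2.88=17.8143, e^1.73=5.6407, e^3.69=40.0448, e^-2.18=0.113
Sum = 63.6128
Softmax = [0.28, 0.0887, 0.6295, 0.0018]
p[1] = 5.6407/63.6128 = 0.0887

0.0887


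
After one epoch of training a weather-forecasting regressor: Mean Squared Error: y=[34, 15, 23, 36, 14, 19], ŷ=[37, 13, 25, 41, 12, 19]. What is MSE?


Squared errors: (34-37)²=9, (15-13)²=4, (23-25)²=4, (36-41)²=25, (14-12)²=4, (19-19)²=0
Sum = 46
MSE = 46/6 = 23/3

23/3


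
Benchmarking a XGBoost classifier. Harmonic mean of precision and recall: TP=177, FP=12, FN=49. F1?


Precision = 177/189 = 0.9365
Recall = 177/226 = 0.7832
F1 = 2·P·R/(P+R) = 2·TP/(2·TP+FP+FN) = 354/(354+12+49) = 354/415 = 0.853

0.853


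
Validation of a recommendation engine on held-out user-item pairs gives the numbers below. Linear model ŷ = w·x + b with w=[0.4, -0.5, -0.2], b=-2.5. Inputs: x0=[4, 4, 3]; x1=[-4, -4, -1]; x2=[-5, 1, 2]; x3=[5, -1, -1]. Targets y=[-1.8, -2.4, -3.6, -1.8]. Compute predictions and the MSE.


ŷ0 = (0.4)·(4) + (-0.5)·(4) + (-0.2)·(3) - 2.5 = -3.5
ŷ1 = (0.4)·(-4) + (-0.5)·(-4) + (-0.2)·(-1) - 2.5 = -1.9
ŷ2 = (0.4)·(-5) + (-0.5)·(1) + (-0.2)·(2) - 2.5 = -5.4
ŷ3 = (0.4)·(5) + (-0.5)·(-1) + (-0.2)·(-1) - 2.5 = 0.2
errors² = [2.89, 0.25, 3.24, 4.0]
MSE = 10.3800/4 = 2.595

2.595


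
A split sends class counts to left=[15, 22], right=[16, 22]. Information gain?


Parent = [31, 44], H_parent = 0.9782
H_left = 0.974 (n=37), H_right = 0.9819 (n=38)
H_children = (37/75)·0.974 + (38/75)·0.9819 = 0.978
IG = 0.9782 - 0.978 = 0.0002

0.0002


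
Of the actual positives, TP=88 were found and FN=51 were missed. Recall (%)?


Recall = TP/(TP+FN)
= 88/(88+51)
= 88/139 = 63.31%

63.31%


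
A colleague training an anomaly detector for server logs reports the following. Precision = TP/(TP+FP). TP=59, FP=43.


Precision = TP/(TP+FP)
= 59/(59+43)
= 59/102 = 57.84%

57.84%


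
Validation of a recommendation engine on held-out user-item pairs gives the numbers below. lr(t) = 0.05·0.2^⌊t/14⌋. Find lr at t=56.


n_drops = ⌊56/14⌋ = 4
lr = 0.05·0.2^4 = 0.05·0.0016 = 0.00008

0.00008


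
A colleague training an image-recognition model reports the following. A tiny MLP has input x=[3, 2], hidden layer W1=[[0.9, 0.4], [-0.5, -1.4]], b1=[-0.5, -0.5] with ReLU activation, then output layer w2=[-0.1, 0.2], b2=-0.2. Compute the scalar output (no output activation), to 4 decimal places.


z1[0] = (0.9)·(3) + (0.4)·(2) - 0.5 = 3.0
z1[1] = (-0.5)·(3) + (-1.4)·(2) - 0.5 = -4.8
h = ReLU(z1) = [3.0, 0.0]
output = (-0.1)·(3.0) + (0.2)·(0.0) - 0.2 = -0.5

-0.5


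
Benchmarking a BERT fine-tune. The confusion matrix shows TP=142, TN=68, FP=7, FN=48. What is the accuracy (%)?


Accuracy = (TP+TN)/(TP+TN+FP+FN)
= (142+68)/(265)
= 210/265 = 79.25%

79.25%


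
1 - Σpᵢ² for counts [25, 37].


Probabilities: [25/62, 37/62] ≈ [0.4032, 0.5968]
Σpᵢ² = (625 + 1369)/62² = 1994/3844
Gini = 1 - Σpᵢ² = 1 - 1994/3844 = 0.4813

0.4813


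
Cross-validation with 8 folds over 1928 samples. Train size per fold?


Fold size = 1928/8 = 241
Training per fold = 1928 - 241 = 1687

1687


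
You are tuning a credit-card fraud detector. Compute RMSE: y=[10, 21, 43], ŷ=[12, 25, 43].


MSE = 20/3 = 6.6667
RMSE = √(20/3) = 2.582

2.582


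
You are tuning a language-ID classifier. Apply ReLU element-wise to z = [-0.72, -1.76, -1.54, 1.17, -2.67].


ReLU(-0.72) = max(0, -0.72) = 0.0
ReLU(-1.76) = max(0, -1.76) = 0.0
ReLU(-1.54) = max(0, -1.54) = 0.0
ReLU(1.17) = max(0, 1.17) = 1.17
ReLU(-2.67) = max(0, -2.67) = 0.0
result = [0.0, 0.0, 0.0, 1.17, 0.0]

[0.0, 0.0, 0.0, 1.17, 0.0]


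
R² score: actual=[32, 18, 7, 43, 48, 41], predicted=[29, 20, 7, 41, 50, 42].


ȳ = 31.5
SS_res = Σ(y-ŷ)² = 22
SS_tot = Σ(y-ȳ)² = 1277.5
R² = 1 - SS_res/SS_tot = 1 - 0.0172 = 0.9828

0.9828


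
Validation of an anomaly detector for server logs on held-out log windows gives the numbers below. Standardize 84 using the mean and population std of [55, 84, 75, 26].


μ = 60, σ = 22.2598
z = (84 - 60)/22.2598 = 1.0782

1.0782


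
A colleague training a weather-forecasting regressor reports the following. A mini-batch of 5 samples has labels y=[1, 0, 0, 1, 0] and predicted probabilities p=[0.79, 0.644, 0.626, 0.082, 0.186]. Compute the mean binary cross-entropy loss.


L[0] = -ln(0.79) = 0.2357
L[1] = -ln(1-0.644) = -ln(0.356) = 1.0328
L[2] = -ln(1-0.626) = -ln(0.374) = 0.9835
L[3] = -ln(0.082) = 2.501
L[4] = -ln(1-0.186) = -ln(0.814) = 0.2058
mean = (0.2357 + 1.0328 + 0.9835 + 2.501 + 0.2058)/5 = 0.9918

0.9918


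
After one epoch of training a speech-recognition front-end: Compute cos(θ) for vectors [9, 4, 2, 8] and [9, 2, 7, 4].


A·B = 9·9 + 4·2 + 2·7 + 8·4 = 135
‖A‖ = √165 = 12.8452, ‖B‖ = √150 = 12.2474
cos = 135/(√165·√150) = 135/√24750 = 0.8581

0.8581


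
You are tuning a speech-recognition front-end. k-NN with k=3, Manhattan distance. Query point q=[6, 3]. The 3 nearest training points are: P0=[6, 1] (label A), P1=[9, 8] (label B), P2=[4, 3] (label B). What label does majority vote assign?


d(q,P0) = 2  (label A)
d(q,P1) = 8  (label B)
d(q,P2) = 2  (label B)
Votes: A=1, B=2
Majority → B

B


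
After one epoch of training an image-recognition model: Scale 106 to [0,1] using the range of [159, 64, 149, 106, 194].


min=64, max=194
(106-64)/(194-64) = 42/130 = 0.3231

0.3231


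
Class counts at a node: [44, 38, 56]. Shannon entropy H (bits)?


Probabilities: [44/138, 38/138, 56/138] ≈ [0.3188, 0.2754, 0.4058]
H = -((44/138)·log₂(44/138) + (38/138)·log₂(38/138) + (56/138)·log₂(56/138))
  = 1.5661 bits

1.5661 bits


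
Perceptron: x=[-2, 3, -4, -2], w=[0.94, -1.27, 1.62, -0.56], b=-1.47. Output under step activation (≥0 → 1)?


z = (-2)·(0.94) + (3)·(-1.27) + (-4)·(1.62) + (-2)·(-0.56) - 1.47
  = -12.52
step(z) = 0 (z<0)

0


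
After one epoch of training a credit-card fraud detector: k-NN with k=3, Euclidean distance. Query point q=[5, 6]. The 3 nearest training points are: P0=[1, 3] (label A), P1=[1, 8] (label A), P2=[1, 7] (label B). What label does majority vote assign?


d(q,P0) = 5.0  (label A)
d(q,P1) = 4.4721  (label A)
d(q,P2) = 4.1231  (label B)
Votes: A=2, B=1
Majority → A

A


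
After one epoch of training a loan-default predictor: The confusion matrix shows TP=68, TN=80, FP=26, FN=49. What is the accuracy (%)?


Accuracy = (TP+TN)/(TP+TN+FP+FN)
= (68+80)/(223)
= 148/223 = 66.37%

66.37%


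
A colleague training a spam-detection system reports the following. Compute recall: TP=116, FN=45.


Recall = TP/(TP+FN)
= 116/(116+45)
= 116/161 = 72.05%

72.05%


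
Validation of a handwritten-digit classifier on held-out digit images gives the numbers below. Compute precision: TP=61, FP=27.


Precision = TP/(TP+FP)
= 61/(61+27)
= 61/88 = 69.32%

69.32%


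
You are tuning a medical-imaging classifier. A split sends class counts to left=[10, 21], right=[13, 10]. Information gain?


Parent = [23, 31], H_parent = 0.9841
H_left = 0.9072 (n=31), H_right = 0.9877 (n=23)
H_children = (31/54)·0.9072 + (23/54)·0.9877 = 0.9415
IG = 0.9841 - 0.9415 = 0.0426

0.0426


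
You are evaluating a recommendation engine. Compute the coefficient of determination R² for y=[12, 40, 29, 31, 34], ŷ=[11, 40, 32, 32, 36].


ȳ = 29.2
SS_res = Σ(y-ŷ)² = 15
SS_tot = Σ(y-ȳ)² = 438.8
R² = 1 - SS_res/SS_tot = 1 - 0.0342 = 0.9658

0.9658


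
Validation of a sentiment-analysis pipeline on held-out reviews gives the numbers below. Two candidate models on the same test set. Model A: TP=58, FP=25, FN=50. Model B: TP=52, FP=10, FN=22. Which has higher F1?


Model A: P=58/83=0.6988, R=58/108=0.537, F1=2PR/(P+R)=2TP/(2TP+FP+FN)=116/191=0.6073
Model B: P=52/62=0.8387, R=52/74=0.7027, F1=2PR/(P+R)=2TP/(2TP+FP+FN)=104/136=0.7647
0.6073 < 0.7647 → Model B

Model B


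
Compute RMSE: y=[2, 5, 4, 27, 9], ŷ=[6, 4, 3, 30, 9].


MSE = 27/5 = 5.4
RMSE = √(27/5) = 2.3238

2.3238


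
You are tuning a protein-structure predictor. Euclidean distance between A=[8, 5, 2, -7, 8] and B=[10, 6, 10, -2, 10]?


d = √((8-10)² + (5-6)² + (2-10)² + (-7+ 2)² + (8-10)²)
  = √(4 + 1 + 64 + 25 + 4)
  = √98 = 9.8995

9.8995


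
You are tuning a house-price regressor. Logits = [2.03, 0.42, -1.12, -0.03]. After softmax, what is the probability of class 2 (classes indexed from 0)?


Exponentials: e^2.03=7.6141, e^0.42=1.522, e^-1.12=0.3263, e^-0.03=0.9704
Sum = 10.4328
Softmax = [0.7298, 0.1459, 0.0313, 0.093]
p[2] = 0.3263/10.4328 = 0.0313

0.0313


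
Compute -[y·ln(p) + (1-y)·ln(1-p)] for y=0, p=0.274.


BCE = -[y·ln(p) + (1-y)·ln(1-p)]
= -0 - 1·ln(1-0.274)
= -ln(0.726) = 0.3202

0.3202


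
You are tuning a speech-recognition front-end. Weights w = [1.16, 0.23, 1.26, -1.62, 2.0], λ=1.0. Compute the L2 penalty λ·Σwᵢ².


‖w‖₂² = (1.16)² + (0.23)² + (1.26)² + (-1.62)² + (2.0)²
     = 1.3456 + 0.0529 + 1.5876 + 2.6244 + 4
     = 9.6105
λ·‖w‖₂² = 1.0·9.6105 = 9.6105

9.6105


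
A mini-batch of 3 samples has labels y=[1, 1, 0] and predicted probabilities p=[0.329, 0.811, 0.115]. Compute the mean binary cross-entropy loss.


L[0] = -ln(0.329) = 1.1117
L[1] = -ln(0.811) = 0.2095
L[2] = -ln(1-0.115) = -ln(0.885) = 0.1222
mean = (1.1117 + 0.2095 + 0.1222)/3 = 0.4811

0.4811


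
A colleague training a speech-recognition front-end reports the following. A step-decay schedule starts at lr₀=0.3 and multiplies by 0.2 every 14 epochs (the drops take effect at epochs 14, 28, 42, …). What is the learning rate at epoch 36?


n_drops = ⌊36/14⌋ = 2
lr = 0.3·0.2^2 = 0.3·0.04 = 0.012

0.012


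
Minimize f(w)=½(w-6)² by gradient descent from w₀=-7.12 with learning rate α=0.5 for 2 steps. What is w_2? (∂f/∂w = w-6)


step 1: grad = -7.12-6 = -13.12; w = -7.12 - 0.5·(-13.12) = -0.56
step 2: grad = -0.56-6 = -6.56; w = -0.56 - 0.5·(-6.56) = 2.72

2.72


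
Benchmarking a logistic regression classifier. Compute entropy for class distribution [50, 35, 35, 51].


Probabilities: [50/171, 35/171, 35/171, 51/171] ≈ [0.2924, 0.2047, 0.2047, 0.2982]
H = -((50/171)·log₂(50/171) + (35/171)·log₂(35/171) + (35/171)·log₂(35/171) + (51/171)·log₂(51/171))
  = 1.9761 bits

1.9761 bits


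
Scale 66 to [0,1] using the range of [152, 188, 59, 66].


min=59, max=188
(66-59)/(188-59) = 7/129 = 0.0543

0.0543


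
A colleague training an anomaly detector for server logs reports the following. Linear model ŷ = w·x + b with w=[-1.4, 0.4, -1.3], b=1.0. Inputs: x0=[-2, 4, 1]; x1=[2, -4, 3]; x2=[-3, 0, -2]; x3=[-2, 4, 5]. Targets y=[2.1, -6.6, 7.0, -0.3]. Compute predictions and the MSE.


ŷ0 = (-1.4)·(-2) + (0.4)·(4) + (-1.3)·(1) + 1.0 = 4.1
ŷ1 = (-1.4)·(2) + (0.4)·(-4) + (-1.3)·(3) + 1.0 = -7.3
ŷ2 = (-1.4)·(-3) + (0.4)·(0) + (-1.3)·(-2) + 1.0 = 7.8
ŷ3 = (-1.4)·(-2) + (0.4)·(4) + (-1.3)·(5) + 1.0 = -1.1
errors² = [4.0, 0.49, 0.64, 0.64]
MSE = 5.7700/4 = 1.4425

1.4425


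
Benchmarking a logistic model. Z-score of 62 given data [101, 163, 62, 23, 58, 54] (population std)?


μ = 76.8333, σ = 44.7266
z = (62 - 76.8333)/44.7266 = -0.3316

-0.3316


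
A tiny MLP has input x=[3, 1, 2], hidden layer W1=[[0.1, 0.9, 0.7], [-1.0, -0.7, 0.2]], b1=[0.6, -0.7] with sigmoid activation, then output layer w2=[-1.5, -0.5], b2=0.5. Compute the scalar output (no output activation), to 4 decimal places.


z1[0] = (0.1)·(3) + (0.9)·(1) + (0.7)·(2) + 0.6 = 3.2
z1[1] = (-1.0)·(3) + (-0.7)·(1) + (0.2)·(2) - 0.7 = -4.0
h = sigmoid(z1) = [0.9608, 0.018]
output = (-1.5)·(0.9608) + (-0.5)·(0.018) + 0.5 = -0.9502

-0.9502


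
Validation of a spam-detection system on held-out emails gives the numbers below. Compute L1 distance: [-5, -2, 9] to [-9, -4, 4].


d = |-5+ 9| + |-2+ 4| + |9-4|
  = 4 + 2 + 5
  = 11

11


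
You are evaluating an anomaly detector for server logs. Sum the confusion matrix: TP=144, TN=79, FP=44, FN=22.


Total = TP + TN + FP + FN
= 144 + 79 + 44 + 22
= 289
(Predicted positive: 188, predicted negative: 101)

289


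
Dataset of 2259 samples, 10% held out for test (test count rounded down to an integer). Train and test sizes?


Test = ⌊2259·10/100⌋ = 225
Train = 2259 - 225 = 2034

Train: 2034, Test: 225


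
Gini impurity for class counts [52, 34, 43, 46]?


Probabilities: [52/175, 34/175, 43/175, 46/175] ≈ [0.2971, 0.1943, 0.2457, 0.2629]
Σpᵢ² = (2704 + 1156 + 1849 + 2116)/175² = 7825/30625
Gini = 1 - Σpᵢ² = 1 - 7825/30625 = 0.7445

0.7445


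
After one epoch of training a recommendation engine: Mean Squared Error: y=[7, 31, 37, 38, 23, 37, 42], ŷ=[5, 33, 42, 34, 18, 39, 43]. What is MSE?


Squared errors: (7-5)²=4, (31-33)²=4, (37-42)²=25, (38-34)²=16, (23-18)²=25, (37-39)²=4, (42-43)²=1
Sum = 79
MSE = 79/7 = 79/7

79/7


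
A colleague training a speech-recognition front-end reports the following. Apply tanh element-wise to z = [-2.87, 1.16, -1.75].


tanh(-2.87) = -0.9936
tanh(1.16) = 0.821
tanh(-1.75) = -0.9414
result = [-0.9936, 0.821, -0.9414]

[-0.9936, 0.821, -0.9414]


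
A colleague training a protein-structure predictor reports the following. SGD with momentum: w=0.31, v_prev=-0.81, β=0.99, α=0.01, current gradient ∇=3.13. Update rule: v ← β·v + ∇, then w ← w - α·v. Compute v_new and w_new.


v_new = 0.99·-0.81 + 3.13 = -0.8019 + 3.13 = 2.3281
w_new = 0.31 - 0.01·2.3281 = 0.31 - 0.023281 = 0.286719

v_new=2.3281, w_new=0.286719


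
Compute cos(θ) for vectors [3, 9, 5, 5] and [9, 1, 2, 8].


A·B = 3·9 + 9·1 + 5·2 + 5·8 = 86
‖A‖ = √140 = 11.8322, ‖B‖ = √150 = 12.2474
cos = 86/(√140·√150) = 86/√21000 = 0.5935

0.5935


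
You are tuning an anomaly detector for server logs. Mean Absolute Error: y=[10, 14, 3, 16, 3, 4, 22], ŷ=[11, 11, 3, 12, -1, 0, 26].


Absolute errors: |10-11|=1, |14-11|=3, |3-3|=0, |16-12|=4, |3+ 1|=4, |4-0|=4, |22-26|=4
Sum = 20
MAE = 20/7 = 20/7

20/7


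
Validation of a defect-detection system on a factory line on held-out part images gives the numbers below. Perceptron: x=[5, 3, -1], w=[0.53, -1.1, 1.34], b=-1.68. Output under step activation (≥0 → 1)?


z = (5)·(0.53) + (3)·(-1.1) + (-1)·(1.34) - 1.68
  = -3.67
step(z) = 0 (z<0)

0


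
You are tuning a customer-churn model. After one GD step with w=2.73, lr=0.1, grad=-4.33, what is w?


w_new = w - α·∇
= 2.73 - 0.1·-4.33
= 2.73 + 0.433
= 3.163

3.163


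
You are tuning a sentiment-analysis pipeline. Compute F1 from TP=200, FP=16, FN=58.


Precision = 200/216 = 0.9259
Recall = 200/258 = 0.7752
F1 = 2·P·R/(P+R) = 2·TP/(2·TP+FP+FN) = 400/(400+16+58) = 400/474 = 0.8439

0.8439


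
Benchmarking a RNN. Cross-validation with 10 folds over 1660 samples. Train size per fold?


Fold size = 1660/10 = 166
Training per fold = 1660 - 166 = 1494

1494


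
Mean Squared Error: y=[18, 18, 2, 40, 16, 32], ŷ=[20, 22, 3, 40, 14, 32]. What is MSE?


Squared errors: (18-20)²=4, (18-22)²=16, (2-3)²=1, (40-40)²=0, (16-14)²=4, (32-32)²=0
Sum = 25
MSE = 25/6 = 25/6

25/6


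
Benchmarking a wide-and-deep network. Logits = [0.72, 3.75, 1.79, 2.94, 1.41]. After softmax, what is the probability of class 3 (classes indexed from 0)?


Exponentials: e^0.72=2.0544, e^3.75=42.5211, e^1.79=5.9895, e^2.94=18.9158, e^1.41=4.096
Sum = 73.5768
Softmax = [0.0279, 0.5779, 0.0814, 0.2571, 0.0557]
p[3] = 18.9158/73.5768 = 0.2571

0.2571


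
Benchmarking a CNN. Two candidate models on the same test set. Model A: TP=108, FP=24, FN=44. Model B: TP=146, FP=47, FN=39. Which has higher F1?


Model A: P=108/132=0.8182, R=108/152=0.7105, F1=2PR/(P+R)=2TP/(2TP+FP+FN)=216/284=0.7606
Model B: P=146/193=0.7565, R=146/185=0.7892, F1=2PR/(P+R)=2TP/(2TP+FP+FN)=292/378=0.7725
0.7606 < 0.7725 → Model B

Model B


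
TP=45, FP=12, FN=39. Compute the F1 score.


Precision = 45/57 = 0.7895
Recall = 45/84 = 0.5357
F1 = 2·P·R/(P+R) = 2·TP/(2·TP+FP+FN) = 90/(90+12+39) = 90/141 = 0.6383

0.6383


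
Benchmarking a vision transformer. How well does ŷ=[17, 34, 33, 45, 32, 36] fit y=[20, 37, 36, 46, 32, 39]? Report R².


ȳ = 35
SS_res = Σ(y-ŷ)² = 37
SS_tot = Σ(y-ȳ)² = 376
R² = 1 - SS_res/SS_tot = 1 - 0.0984 = 0.9016

0.9016


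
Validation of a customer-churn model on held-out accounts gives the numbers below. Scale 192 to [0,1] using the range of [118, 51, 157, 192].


min=51, max=192
(192-51)/(192-51) = 141/141 = 1.0

1.0


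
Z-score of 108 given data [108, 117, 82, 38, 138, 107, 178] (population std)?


μ = 109.7143, σ = 40.4218
z = (108 - 109.7143)/40.4218 = -0.0424

-0.0424


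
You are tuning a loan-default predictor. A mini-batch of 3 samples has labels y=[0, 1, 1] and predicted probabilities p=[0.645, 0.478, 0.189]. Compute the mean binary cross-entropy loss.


L[0] = -ln(1-0.645) = -ln(0.355) = 1.0356
L[1] = -ln(0.478) = 0.7381
L[2] = -ln(0.189) = 1.666
mean = (1.0356 + 0.7381 + 1.666)/3 = 1.1466

1.1466


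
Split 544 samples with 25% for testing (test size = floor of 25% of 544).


Test = ⌊544·25/100⌋ = 136
Train = 544 - 136 = 408

Train: 408, Test: 136


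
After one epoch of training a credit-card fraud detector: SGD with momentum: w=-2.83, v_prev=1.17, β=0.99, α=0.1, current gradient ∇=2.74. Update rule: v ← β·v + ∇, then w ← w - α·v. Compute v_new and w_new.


v_new = 0.99·1.17 + 2.74 = 1.1583 + 2.74 = 3.8983
w_new = -2.83 - 0.1·3.8983 = -2.83 - 0.38983 = -3.21983

v_new=3.8983, w_new=-3.21983


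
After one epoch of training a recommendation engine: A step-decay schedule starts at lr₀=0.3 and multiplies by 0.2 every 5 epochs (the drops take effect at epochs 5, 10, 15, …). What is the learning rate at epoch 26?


n_drops = ⌊26/5⌋ = 5
lr = 0.3·0.2^5 = 0.3·0.00032 = 0.000096

0.000096


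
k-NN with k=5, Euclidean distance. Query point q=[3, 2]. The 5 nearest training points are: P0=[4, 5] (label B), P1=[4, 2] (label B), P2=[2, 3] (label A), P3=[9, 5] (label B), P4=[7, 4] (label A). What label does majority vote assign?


d(q,P0) = 3.1623  (label B)
d(q,P1) = 1.0  (label B)
d(q,P2) = 1.4142  (label A)
d(q,P3) = 6.7082  (label B)
d(q,P4) = 4.4721  (label A)
Votes: A=2, B=3
Majority → B

B


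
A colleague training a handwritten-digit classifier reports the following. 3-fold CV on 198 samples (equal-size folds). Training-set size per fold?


Fold size = 198/3 = 66
Training per fold = 198 - 66 = 132

132


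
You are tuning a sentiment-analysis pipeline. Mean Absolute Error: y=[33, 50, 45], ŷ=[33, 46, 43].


Absolute errors: |33-33|=0, |50-46|=4, |45-43|=2
Sum = 6
MAE = 6/3 = 2

2


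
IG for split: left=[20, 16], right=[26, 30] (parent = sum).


Parent = [46, 46], H_parent = 1
H_left = 0.9911 (n=36), H_right = 0.9963 (n=56)
H_children = (36/92)·0.9911 + (56/92)·0.9963 = 0.9943
IG = 1 - 0.9943 = 0.0057

0.0057


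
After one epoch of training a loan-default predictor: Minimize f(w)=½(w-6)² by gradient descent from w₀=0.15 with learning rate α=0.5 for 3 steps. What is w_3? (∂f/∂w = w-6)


step 1: grad = 0.15-6 = -5.85; w = 0.15 - 0.5·(-5.85) = 3.075
step 2: grad = 3.075-6 = -2.925; w = 3.075 - 0.5·(-2.925) = 4.5375
step 3: grad = 4.5375-6 = -1.4625; w = 4.5375 - 0.5·(-1.4625) = 5.26875

5.26875


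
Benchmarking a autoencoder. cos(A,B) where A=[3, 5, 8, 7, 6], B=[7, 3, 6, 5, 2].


A·B = 3·7 + 5·3 + 8·6 + 7·5 + 6·2 = 131
‖A‖ = √183 = 13.5277, ‖B‖ = √123 = 11.0905
cos = 131/(√183·√123) = 131/√22509 = 0.8732

0.8732


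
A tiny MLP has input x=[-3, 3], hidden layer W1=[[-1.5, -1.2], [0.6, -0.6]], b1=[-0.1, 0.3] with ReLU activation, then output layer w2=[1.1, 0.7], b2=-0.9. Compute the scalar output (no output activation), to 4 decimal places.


z1[0] = (-1.5)·(-3) + (-1.2)·(3) - 0.1 = 0.8
z1[1] = (0.6)·(-3) + (-0.6)·(3) + 0.3 = -3.3
h = ReLU(z1) = [0.8, 0.0]
output = (1.1)·(0.8) + (0.7)·(0.0) - 0.9 = -0.02

-0.02


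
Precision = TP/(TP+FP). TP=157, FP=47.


Precision = TP/(TP+FP)
= 157/(157+47)
= 157/204 = 76.96%

76.96%


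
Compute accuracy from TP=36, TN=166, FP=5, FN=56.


Accuracy = (TP+TN)/(TP+TN+FP+FN)
= (36+166)/(263)
= 202/263 = 76.81%

76.81%


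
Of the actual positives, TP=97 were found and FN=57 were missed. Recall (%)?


Recall = TP/(TP+FN)
= 97/(97+57)
= 97/154 = 62.99%

62.99%


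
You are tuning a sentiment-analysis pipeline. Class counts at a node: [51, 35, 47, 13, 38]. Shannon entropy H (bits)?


Probabilities: [51/184, 35/184, 47/184, 13/184, 38/184] ≈ [0.2772, 0.1902, 0.2554, 0.0707, 0.2065]
H = -((51/184)·log₂(51/184) + (35/184)·log₂(35/184) + (47/184)·log₂(47/184) + (13/184)·log₂(13/184) + (38/184)·log₂(38/184))
  = 2.2115 bits

2.2115 bits


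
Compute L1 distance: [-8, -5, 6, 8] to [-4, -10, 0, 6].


d = |-8+ 4| + |-5+ 10| + |6-0| + |8-6|
  = 4 + 5 + 6 + 2
  = 17

17


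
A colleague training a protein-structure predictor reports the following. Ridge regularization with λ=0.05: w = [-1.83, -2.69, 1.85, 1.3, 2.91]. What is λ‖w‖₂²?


‖w‖₂² = (-1.83)² + (-2.69)² + (1.85)² + (1.3)² + (2.91)²
     = 3.3489 + 7.2361 + 3.4225 + 1.69 + 8.4681
     = 24.1656
λ·‖w‖₂² = 0.05·24.1656 = 1.20828

1.20828


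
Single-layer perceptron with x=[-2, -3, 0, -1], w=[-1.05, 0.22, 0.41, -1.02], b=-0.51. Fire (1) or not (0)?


z = (-2)·(-1.05) + (-3)·(0.22) + (0)·(0.41) + (-1)·(-1.02) - 0.51
  = 1.95
step(z) = 1 (z≥0)

1


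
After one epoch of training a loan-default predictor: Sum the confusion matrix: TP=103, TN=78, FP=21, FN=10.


Total = TP + TN + FP + FN
= 103 + 78 + 21 + 10
= 212
(Predicted positive: 124, predicted negative: 88)

212


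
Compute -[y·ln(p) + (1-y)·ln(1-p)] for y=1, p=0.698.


BCE = -[y·ln(p) + (1-y)·ln(1-p)]
= -1·ln(0.698) - 0
= -ln(0.698) = 0.3595

0.3595


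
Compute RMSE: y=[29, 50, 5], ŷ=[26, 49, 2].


MSE = 19/3 = 6.3333
RMSE = √(19/3) = 2.5166

2.5166


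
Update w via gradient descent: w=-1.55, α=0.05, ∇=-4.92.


w_new = w - α·∇
= -1.55 - 0.05·-4.92
= -1.55 + 0.246
= -1.304

-1.304


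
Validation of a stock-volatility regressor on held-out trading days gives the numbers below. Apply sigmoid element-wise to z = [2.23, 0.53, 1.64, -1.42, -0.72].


σ(2.23) = 1/(1+e^-2.23) = 0.9029
σ(0.53) = 1/(1+e^-0.53) = 0.6295
σ(1.64) = 1/(1+e^-1.64) = 0.8375
σ(-1.42) = 1/(1+e^1.42) = 0.1947
σ(-0.72) = 1/(1+e^0.72) = 0.3274
result = [0.9029, 0.6295, 0.8375, 0.1947, 0.3274]

[0.9029, 0.6295, 0.8375, 0.1947, 0.3274]


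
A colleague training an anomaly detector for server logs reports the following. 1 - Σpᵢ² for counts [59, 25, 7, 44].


Probabilities: [59/135, 25/135, 7/135, 44/135] ≈ [0.437, 0.1852, 0.0519, 0.3259]
Σpᵢ² = (3481 + 625 + 49 + 1936)/135² = 6091/18225
Gini = 1 - Σpᵢ² = 1 - 6091/18225 = 0.6658

0.6658


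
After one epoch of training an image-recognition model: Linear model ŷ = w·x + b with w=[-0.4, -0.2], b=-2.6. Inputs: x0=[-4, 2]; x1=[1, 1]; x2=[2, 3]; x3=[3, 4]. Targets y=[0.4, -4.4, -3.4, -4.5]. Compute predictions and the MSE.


ŷ0 = (-0.4)·(-4) + (-0.2)·(2) - 2.6 = -1.4
ŷ1 = (-0.4)·(1) + (-0.2)·(1) - 2.6 = -3.2
ŷ2 = (-0.4)·(2) + (-0.2)·(3) - 2.6 = -4.0
ŷ3 = (-0.4)·(3) + (-0.2)·(4) - 2.6 = -4.6
errors² = [3.24, 1.44, 0.36, 0.01]
MSE = 5.0500/4 = 1.2625

1.2625


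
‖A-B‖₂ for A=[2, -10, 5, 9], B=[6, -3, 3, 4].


d = √((2-6)² + (-10+ 3)² + (5-3)² + (9-4)²)
  = √(16 + 49 + 4 + 25)
  = √94 = 9.6954

9.6954


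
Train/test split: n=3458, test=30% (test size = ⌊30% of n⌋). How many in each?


Test = ⌊3458·30/100⌋ = 1037
Train = 3458 - 1037 = 2421

Train: 2421, Test: 1037


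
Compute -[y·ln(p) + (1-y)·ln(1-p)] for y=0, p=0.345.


BCE = -[y·ln(p) + (1-y)·ln(1-p)]
= -0 - 1·ln(1-0.345)
= -ln(0.655) = 0.4231

0.4231


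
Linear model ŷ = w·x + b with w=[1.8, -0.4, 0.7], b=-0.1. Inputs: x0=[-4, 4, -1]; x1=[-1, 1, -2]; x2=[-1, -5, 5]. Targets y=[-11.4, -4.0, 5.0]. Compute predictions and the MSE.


ŷ0 = (1.8)·(-4) + (-0.4)·(4) + (0.7)·(-1) - 0.1 = -9.6
ŷ1 = (1.8)·(-1) + (-0.4)·(1) + (0.7)·(-2) - 0.1 = -3.7
ŷ2 = (1.8)·(-1) + (-0.4)·(-5) + (0.7)·(5) - 0.1 = 3.6
errors² = [3.24, 0.09, 1.96]
MSE = 5.2900/3 = 1.7633

1.7633


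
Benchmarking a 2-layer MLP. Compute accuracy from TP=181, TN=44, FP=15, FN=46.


Accuracy = (TP+TN)/(TP+TN+FP+FN)
= (181+44)/(286)
= 225/286 = 78.67%

78.67%


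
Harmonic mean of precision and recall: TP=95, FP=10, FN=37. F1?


Precision = 95/105 = 0.9048
Recall = 95/132 = 0.7197
F1 = 2·P·R/(P+R) = 2·TP/(2·TP+FP+FN) = 190/(190+10+37) = 190/237 = 0.8017

0.8017


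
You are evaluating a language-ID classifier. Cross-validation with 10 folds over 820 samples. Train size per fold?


Fold size = 820/10 = 82
Training per fold = 820 - 82 = 738

738


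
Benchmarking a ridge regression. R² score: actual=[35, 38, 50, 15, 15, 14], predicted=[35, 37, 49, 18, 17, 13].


ȳ = 27.8333
SS_res = Σ(y-ŷ)² = 16
SS_tot = Σ(y-ȳ)² = 1166.83
R² = 1 - SS_res/SS_tot = 1 - 0.0137 = 0.9863

0.9863


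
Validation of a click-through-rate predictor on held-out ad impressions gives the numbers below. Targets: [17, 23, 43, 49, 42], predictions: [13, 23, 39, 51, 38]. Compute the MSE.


Squared errors: (17-13)²=16, (23-23)²=0, (43-39)²=16, (49-51)²=4, (42-38)²=16
Sum = 52
MSE = 52/5 = 52/5

52/5


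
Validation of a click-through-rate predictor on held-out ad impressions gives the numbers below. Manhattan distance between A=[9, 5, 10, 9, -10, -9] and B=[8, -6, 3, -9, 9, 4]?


d = |9-8| + |5+ 6| + |10-3| + |9+ 9| + |-10-9| + |-9-4|
  = 1 + 11 + 7 + 18 + 19 + 13
  = 69

69


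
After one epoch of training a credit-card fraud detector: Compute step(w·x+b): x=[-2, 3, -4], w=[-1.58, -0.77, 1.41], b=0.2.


z = (-2)·(-1.58) + (3)·(-0.77) + (-4)·(1.41) + 0.2
  = -4.59
step(z) = 0 (z<0)

0


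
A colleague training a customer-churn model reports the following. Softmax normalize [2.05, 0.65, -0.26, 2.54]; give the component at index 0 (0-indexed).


Exponentials: e^2.05=7.7679, e^0.65=1.9155, e^-0.26=0.7711, e^2.54=12.6797
Sum = 23.1342
Softmax = [0.3358, 0.0828, 0.0333, 0.5481]
p[0] = 7.7679/23.1342 = 0.3358

0.3358


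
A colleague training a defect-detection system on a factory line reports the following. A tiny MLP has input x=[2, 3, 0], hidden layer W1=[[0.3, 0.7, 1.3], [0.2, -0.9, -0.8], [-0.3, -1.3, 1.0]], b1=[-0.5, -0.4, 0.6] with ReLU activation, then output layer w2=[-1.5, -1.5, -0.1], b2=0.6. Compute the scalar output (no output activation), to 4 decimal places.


z1[0] = (0.3)·(2) + (0.7)·(3) + (1.3)·(0) - 0.5 = 2.2
z1[1] = (0.2)·(2) + (-0.9)·(3) + (-0.8)·(0) - 0.4 = -2.7
z1[2] = (-0.3)·(2) + (-1.3)·(3) + (1.0)·(0) + 0.6 = -3.9
h = ReLU(z1) = [2.2, 0.0, 0.0]
output = (-1.5)·(2.2) + (-1.5)·(0.0) + (-0.1)·(0.0) + 0.6 = -2.7

-2.7


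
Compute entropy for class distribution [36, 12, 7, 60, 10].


Probabilities: [36/125, 12/125, 7/125, 60/125, 10/125] ≈ [0.288, 0.096, 0.056, 0.48, 0.08]
H = -((36/125)·log₂(36/125) + (12/125)·log₂(12/125) + (7/125)·log₂(7/125) + (60/125)·log₂(60/125) + (10/125)·log₂(10/125))
  = 1.8744 bits

1.8744 bits


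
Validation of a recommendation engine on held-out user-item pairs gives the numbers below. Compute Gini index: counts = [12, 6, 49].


Probabilities: [12/67, 6/67, 49/67] ≈ [0.1791, 0.0896, 0.7313]
Σpᵢ² = (144 + 36 + 2401)/67² = 2581/4489
Gini = 1 - Σpᵢ² = 1 - 2581/4489 = 0.425

0.425


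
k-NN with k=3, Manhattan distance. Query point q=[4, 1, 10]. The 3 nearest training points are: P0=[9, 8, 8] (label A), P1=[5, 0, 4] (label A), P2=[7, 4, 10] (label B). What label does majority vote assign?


d(q,P0) = 14  (label A)
d(q,P1) = 8  (label A)
d(q,P2) = 6  (label B)
Votes: A=2, B=1
Majority → A

A


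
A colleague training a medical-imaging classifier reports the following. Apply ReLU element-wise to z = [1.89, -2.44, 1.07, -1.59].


ReLU(1.89) = max(0, 1.89) = 1.89
ReLU(-2.44) = max(0, -2.44) = 0.0
ReLU(1.07) = max(0, 1.07) = 1.07
ReLU(-1.59) = max(0, -1.59) = 0.0
result = [1.89, 0.0, 1.07, 0.0]

[1.89, 0.0, 1.07, 0.0]


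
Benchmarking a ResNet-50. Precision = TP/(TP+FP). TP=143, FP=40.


Precision = TP/(TP+FP)
= 143/(143+40)
= 143/183 = 78.14%

78.14%


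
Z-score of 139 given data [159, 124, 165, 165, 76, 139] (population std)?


μ = 138, σ = 31.4643
z = (139 - 138)/31.4643 = 0.0318

0.0318


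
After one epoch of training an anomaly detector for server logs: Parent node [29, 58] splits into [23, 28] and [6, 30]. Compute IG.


Parent = [29, 58], H_parent = 0.9183
H_left = 0.9931 (n=51), H_right = 0.65 (n=36)
H_children = (51/87)·0.9931 + (36/87)·0.65 = 0.8511
IG = 0.9183 - 0.8511 = 0.0672

0.0672


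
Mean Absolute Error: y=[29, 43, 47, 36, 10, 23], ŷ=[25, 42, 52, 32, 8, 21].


Absolute errors: |29-25|=4, |43-42|=1, |47-52|=5, |36-32|=4, |10-8|=2, |23-21|=2
Sum = 18
MAE = 18/6 = 3

3


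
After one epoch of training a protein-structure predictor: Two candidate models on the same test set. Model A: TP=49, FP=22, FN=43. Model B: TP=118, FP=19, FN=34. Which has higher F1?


Model A: P=49/71=0.6901, R=49/92=0.5326, F1=2PR/(P+R)=2TP/(2TP+FP+FN)=98/163=0.6012
Model B: P=118/137=0.8613, R=118/152=0.7763, F1=2PR/(P+R)=2TP/(2TP+FP+FN)=236/289=0.8166
0.6012 < 0.8166 → Model B

Model B


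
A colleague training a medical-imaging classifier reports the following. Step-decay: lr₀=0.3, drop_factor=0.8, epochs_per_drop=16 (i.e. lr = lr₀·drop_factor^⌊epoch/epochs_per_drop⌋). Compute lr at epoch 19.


n_drops = ⌊19/16⌋ = 1
lr = 0.3·0.8^1 = 0.3·0.8 = 0.24

0.24


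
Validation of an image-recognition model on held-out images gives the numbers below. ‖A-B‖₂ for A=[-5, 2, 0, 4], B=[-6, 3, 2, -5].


d = √((-5+ 6)² + (2-3)² + (0-2)² + (4+ 5)²)
  = √(1 + 1 + 4 + 81)
  = √87 = 9.3274

9.3274


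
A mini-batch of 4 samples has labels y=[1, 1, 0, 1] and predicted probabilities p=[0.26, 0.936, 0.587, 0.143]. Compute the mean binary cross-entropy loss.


L[0] = -ln(0.26) = 1.3471
L[1] = -ln(0.936) = 0.0661
L[2] = -ln(1-0.587) = -ln(0.413) = 0.8843
L[3] = -ln(0.143) = 1.9449
mean = (1.3471 + 0.0661 + 0.8843 + 1.9449)/4 = 1.0606

1.0606


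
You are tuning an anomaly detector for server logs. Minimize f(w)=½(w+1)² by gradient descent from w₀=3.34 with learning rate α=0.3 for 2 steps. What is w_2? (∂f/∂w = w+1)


step 1: grad = 3.34+1 = 4.34; w = 3.34 - 0.3·(4.34) = 2.038
step 2: grad = 2.038+1 = 3.038; w = 2.038 - 0.3·(3.038) = 1.1266

1.1266


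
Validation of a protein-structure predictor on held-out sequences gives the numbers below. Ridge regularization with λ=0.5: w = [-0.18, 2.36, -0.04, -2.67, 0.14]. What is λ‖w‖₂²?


‖w‖₂² = (-0.18)² + (2.36)² + (-0.04)² + (-2.67)² + (0.14)²
     = 0.0324 + 5.5696 + 0.0016 + 7.1289 + 0.0196
     = 12.7521
λ·‖w‖₂² = 0.5·12.7521 = 6.37605

6.37605
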